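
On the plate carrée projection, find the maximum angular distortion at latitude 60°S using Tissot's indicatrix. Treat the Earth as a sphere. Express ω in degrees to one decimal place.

In the plate carrée (x = Rλ, y = Rφ), meridians are true-scale (h = 1) and parallels are stretched by k = sec φ.
At 60°: h = 1.000, k = 2.000; principal scales a = 2.000, b = 1.000.
sin(ω/2) = (a − b)/(a + b) = 1.0000/3.000 = 0.3333, so ω = 2 arcsin(0.3333) ≈ 38.9°.

38.9°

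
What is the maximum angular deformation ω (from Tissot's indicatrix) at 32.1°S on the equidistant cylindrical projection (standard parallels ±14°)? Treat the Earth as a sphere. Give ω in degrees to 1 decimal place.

7.8°

With standard parallel φ₀ = 14°, the equirectangular projection gives x = Rλ cos φ₀, y = Rφ, so h = 1 and k = cos 14° / cos φ.
At 32.1°: h = 1.000, k = 1.145; principal scales a = 1.145, b = 1.000.
sin(ω/2) = (a − b)/(a + b) = 0.1454/2.145 = 0.06777, so ω = 2 arcsin(0.06777) ≈ 7.8°.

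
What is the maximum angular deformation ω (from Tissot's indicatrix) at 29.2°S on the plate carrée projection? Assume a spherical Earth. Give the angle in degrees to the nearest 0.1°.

In the plate carrée (x = Rλ, y = Rφ), meridians are true-scale (h = 1) and parallels are stretched by k = sec φ.
At 29.2°: h = 1.000, k = 1.146; principal scales a = 1.146, b = 1.000.
sin(ω/2) = (a − b)/(a + b) = 0.1456/2.146 = 0.06785, so ω = 2 arcsin(0.06785) ≈ 7.8°.

7.8°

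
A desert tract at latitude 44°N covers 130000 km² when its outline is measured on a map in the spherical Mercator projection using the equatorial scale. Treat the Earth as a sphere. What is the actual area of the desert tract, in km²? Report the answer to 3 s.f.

67300 km²

The Mercator projection is conformal; its linear scale factor is the same in every direction and equals sec φ = 1/cos φ.
Areal scale = k² = sec²φ = 1/cos²(44°) = 1/0.7193² = 1.933.
True area = apparent / (areal scale) = 130000 / 1.933 ≈ 67300 km².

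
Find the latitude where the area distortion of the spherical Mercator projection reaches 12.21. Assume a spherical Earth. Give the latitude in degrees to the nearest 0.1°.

Mercator areal scale is sec²φ.
sec²φ = 12.21  ⇒  cos²φ = 0.08190  ⇒  cos φ = 0.2862.
φ = arccos(0.2862) ≈ 73.4°.

73.4°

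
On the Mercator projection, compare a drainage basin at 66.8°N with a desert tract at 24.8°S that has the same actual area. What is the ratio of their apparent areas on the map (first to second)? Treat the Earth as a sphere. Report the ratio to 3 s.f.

Mercator areal scale is sec²φ.
At 66.8°: sec²(66.8°) = 1/0.3939² = 6.444.
At 24.8°: sec²(24.8°) = 1/0.9078² = 1.214.
Ratio = 6.444/1.214 = cos²(24.8°)/cos²(66.8°) ≈ 5.31.

5.31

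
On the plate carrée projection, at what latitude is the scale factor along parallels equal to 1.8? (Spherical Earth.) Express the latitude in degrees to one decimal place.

56.3°

Plate carrée: h = 1, k = sec φ along parallels.
sec φ = 1.8  ⇒  cos φ = 0.5556  ⇒  φ ≈ 56.3°.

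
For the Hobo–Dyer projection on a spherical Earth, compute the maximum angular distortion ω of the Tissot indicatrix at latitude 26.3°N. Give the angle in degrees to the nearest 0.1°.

The Hobo–Dyer projection is cylindrical equal-area with φ₀ = 37.5°. For cylindrical equal-area with standard parallel φ₀, h = cos φ / cos φ₀ and k = cos φ₀ / cos φ, so h·k = 1.
At 26.3°: h = 1.130, k = 0.8850; principal scales a = 1.130, b = 0.8850.
sin(ω/2) = (a − b)/(a + b) = 0.2450/2.015 = 0.1216, so ω = 2 arcsin(0.1216) ≈ 14.0°.

14.0°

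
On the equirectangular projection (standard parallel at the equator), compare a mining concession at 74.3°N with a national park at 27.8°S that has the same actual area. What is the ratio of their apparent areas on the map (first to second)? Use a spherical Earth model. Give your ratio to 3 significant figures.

Plate carrée maps x = Rλ, y = Rφ. The meridian scale is h = 1 and the parallel scale is k = 1/cos φ = sec φ.
Areal scale at 74.3°: h·k = 1.000 × 3.695 = 3.695.
Areal scale at 27.8°: h·k = 1.000 × 1.130 = 1.130.
Ratio = 3.695/1.130 ≈ 3.27.

3.27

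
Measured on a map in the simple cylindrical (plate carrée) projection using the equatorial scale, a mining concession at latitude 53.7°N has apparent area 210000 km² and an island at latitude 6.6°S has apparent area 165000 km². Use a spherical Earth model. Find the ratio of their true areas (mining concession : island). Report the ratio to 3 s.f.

On the plate carrée, areal scale = h·k = 1 × sec φ, so true area = apparent × cos φ.
True area of mining concession: 210000 × cos(53.7°) = 210000 × 0.5920 = 124300 km².
True area of island: 165000 × cos(6.6°) = 165000 × 0.9934 = 163900 km².
Ratio = 124300 / 163900 ≈ 0.758.

0.758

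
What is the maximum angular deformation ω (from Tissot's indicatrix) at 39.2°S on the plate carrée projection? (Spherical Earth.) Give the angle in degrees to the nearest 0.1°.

14.6°

For the equirectangular projection with φ₀ = 0 (plate carrée), h = 1 along meridians and k = sec φ along parallels.
At 39.2°: h = 1.000, k = 1.290; principal scales a = 1.290, b = 1.000.
sin(ω/2) = (a − b)/(a + b) = 0.2904/2.290 = 0.1268, so ω = 2 arcsin(0.1268) ≈ 14.6°.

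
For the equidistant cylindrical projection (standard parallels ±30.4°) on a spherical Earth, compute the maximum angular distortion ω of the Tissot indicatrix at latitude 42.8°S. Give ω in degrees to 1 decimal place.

9.3°

The equidistant cylindrical projection with φ₀ = 30.4° has h = 1 (meridians true) and k = cos φ₀ / cos φ along parallels.
At 42.8°: h = 1.000, k = 1.176; principal scales a = 1.176, b = 1.000.
sin(ω/2) = (a − b)/(a + b) = 0.1755/2.176 = 0.08068, so ω = 2 arcsin(0.08068) ≈ 9.3°.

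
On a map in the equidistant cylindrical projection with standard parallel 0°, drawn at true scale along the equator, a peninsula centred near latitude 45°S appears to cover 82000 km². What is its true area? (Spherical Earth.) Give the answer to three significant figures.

For the equirectangular projection with φ₀ = 0 (plate carrée), h = 1 along meridians and k = sec φ along parallels.
Areal scale = h·k = 1 × sec φ; at 45°, h = 1.000, k = 1.414, so h·k = 1.414.
True area = apparent / (areal scale) = 82000 / 1.414 ≈ 58000 km².

58000 km²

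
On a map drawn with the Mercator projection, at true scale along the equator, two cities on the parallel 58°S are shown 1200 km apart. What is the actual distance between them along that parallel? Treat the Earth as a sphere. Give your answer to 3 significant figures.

The Mercator projection is conformal; its linear scale factor is the same in every direction and equals sec φ = 1/cos φ.
Along the parallel at 58°, map distances are exaggerated by k = sec 58° = 1.887.
True distance = 1200 / 1.887 = 1200 × cos 58° ≈ 636 km.

636 km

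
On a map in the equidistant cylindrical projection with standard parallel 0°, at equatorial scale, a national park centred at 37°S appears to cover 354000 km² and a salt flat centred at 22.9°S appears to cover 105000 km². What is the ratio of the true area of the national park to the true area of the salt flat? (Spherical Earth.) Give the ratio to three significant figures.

On the plate carrée, areal scale = h·k = 1 × sec φ, so true area = apparent × cos φ.
True area of national park: 354000 × cos(37°) = 354000 × 0.7986 = 282700 km².
True area of salt flat: 105000 × cos(22.9°) = 105000 × 0.9212 = 96720 km².
Ratio = 282700 / 96720 ≈ 2.92.

2.92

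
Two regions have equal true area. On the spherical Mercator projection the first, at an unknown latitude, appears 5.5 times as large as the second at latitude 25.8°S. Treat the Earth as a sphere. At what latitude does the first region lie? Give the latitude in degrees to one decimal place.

On Mercator, (apparent₁)/(apparent₂) = sec²φ₁ / sec²φ₂ when true areas are equal.
cos²φ₂ / cos²φ₁ = 5.5  ⇒  cos φ₁ = cos 25.8° / √5.5 = 0.9003/2.345 = 0.3839.
φ₁ = arccos(0.3839) ≈ 67.4°.

67.4°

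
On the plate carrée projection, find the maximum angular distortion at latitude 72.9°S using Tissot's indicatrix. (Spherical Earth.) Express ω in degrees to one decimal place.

66.1°

In the plate carrée (x = Rλ, y = Rφ), meridians are true-scale (h = 1) and parallels are stretched by k = sec φ.
At 72.9°: h = 1.000, k = 3.401; principal scales a = 3.401, b = 1.000.
sin(ω/2) = (a − b)/(a + b) = 2.401/4.401 = 0.5455, so ω = 2 arcsin(0.5455) ≈ 66.1°.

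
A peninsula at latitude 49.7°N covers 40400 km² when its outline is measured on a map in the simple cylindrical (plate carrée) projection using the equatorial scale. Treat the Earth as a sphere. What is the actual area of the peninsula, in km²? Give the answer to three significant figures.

Plate carrée maps x = Rλ, y = Rφ. The meridian scale is h = 1 and the parallel scale is k = 1/cos φ = sec φ.
Areal scale = h·k = 1 × sec φ; at 49.7°, h = 1.000, k = 1.546, so h·k = 1.546.
True area = apparent / (areal scale) = 40400 / 1.546 ≈ 26100 km².

26100 km²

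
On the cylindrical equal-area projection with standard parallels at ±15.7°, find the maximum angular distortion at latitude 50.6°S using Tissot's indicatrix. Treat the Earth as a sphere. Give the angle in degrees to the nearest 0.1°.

A cylindrical equal-area projection with standard parallel φ₀ has meridian scale h = cos φ / cos φ₀ and parallel scale k = cos φ₀ / cos φ (so areas are preserved, h·k = 1).
At 50.6°: h = 0.6593, k = 1.517; principal scales a = 1.517, b = 0.6593.
sin(ω/2) = (a − b)/(a + b) = 0.8574/2.176 = 0.3940, so ω = 2 arcsin(0.3940) ≈ 46.4°.

46.4°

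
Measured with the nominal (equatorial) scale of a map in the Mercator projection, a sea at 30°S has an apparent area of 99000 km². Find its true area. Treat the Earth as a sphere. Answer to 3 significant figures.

For Mercator, h = k = sec φ (a conformal cylindrical projection has a single point scale, 1/cos φ).
Areal scale = k² = sec²φ = 1/cos²(30°) = 1/0.8660² = 1.333.
True area = apparent / (areal scale) = 99000 / 1.333 ≈ 74200 km².

74200 km²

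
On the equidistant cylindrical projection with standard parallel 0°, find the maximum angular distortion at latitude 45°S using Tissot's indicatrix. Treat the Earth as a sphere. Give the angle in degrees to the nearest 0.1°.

19.8°

For the equirectangular projection with φ₀ = 0 (plate carrée), h = 1 along meridians and k = sec φ along parallels.
At 45°: h = 1.000, k = 1.414; principal scales a = 1.414, b = 1.000.
sin(ω/2) = (a − b)/(a + b) = 0.4142/2.414 = 0.1716, so ω = 2 arcsin(0.1716) ≈ 19.8°.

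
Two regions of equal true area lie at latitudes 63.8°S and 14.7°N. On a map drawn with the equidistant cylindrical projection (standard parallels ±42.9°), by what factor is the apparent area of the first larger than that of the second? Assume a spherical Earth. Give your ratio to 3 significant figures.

With standard parallel φ₀ = 42.9°, the equirectangular projection gives x = Rλ cos φ₀, y = Rφ, so h = 1 and k = cos 42.9° / cos φ.
Areal scale at 63.8°: h·k = 1.000 × 1.659 = 1.659.
Areal scale at 14.7°: h·k = 1.000 × 0.7573 = 0.7573.
Ratio = 1.659/0.7573 ≈ 2.19.

2.19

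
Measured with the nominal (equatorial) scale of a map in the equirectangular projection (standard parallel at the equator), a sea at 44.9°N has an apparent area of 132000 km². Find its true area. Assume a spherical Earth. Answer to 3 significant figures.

In the plate carrée (x = Rλ, y = Rφ), meridians are true-scale (h = 1) and parallels are stretched by k = sec φ.
Areal scale = h·k = 1 × sec φ; at 44.9°, h = 1.000, k = 1.412, so h·k = 1.412.
True area = apparent / (areal scale) = 132000 / 1.412 ≈ 93500 km².

93500 km²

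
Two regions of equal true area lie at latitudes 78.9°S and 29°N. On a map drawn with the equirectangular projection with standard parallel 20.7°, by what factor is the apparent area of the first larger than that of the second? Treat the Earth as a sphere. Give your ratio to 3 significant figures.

4.54

With standard parallel φ₀ = 20.7°, the equirectangular projection gives x = Rλ cos φ₀, y = Rφ, so h = 1 and k = cos 20.7° / cos φ.
Areal scale at 78.9°: h·k = 1.000 × 4.859 = 4.859.
Areal scale at 29°: h·k = 1.000 × 1.070 = 1.070.
Ratio = 4.859/1.070 ≈ 4.54.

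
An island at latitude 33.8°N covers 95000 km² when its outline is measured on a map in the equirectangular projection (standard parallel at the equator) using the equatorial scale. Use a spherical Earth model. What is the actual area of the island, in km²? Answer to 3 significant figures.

In the plate carrée (x = Rλ, y = Rφ), meridians are true-scale (h = 1) and parallels are stretched by k = sec φ.
Areal scale = h·k = 1 × sec φ; at 33.8°, h = 1.000, k = 1.203, so h·k = 1.203.
True area = apparent / (areal scale) = 95000 / 1.203 ≈ 78900 km².

78900 km²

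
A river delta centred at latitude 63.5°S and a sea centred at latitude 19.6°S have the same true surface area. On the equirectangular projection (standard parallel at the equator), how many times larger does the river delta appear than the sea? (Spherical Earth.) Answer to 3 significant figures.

2.11

In the plate carrée (x = Rλ, y = Rφ), meridians are true-scale (h = 1) and parallels are stretched by k = sec φ.
Areal scale at 63.5°: h·k = 1.000 × 2.241 = 2.241.
Areal scale at 19.6°: h·k = 1.000 × 1.062 = 1.062.
Ratio = 2.241/1.062 ≈ 2.11.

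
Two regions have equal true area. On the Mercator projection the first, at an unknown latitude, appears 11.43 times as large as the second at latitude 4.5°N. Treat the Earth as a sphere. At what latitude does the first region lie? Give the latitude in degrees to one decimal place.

For equal true areas on Mercator, apparent areas scale as sec²φ, so the ratio is cos²φ₂ / cos²φ₁.
cos²φ₂ / cos²φ₁ = 11.43  ⇒  cos φ₁ = cos 4.5° / √11.43 = 0.9969/3.381 = 0.2949.
φ₁ = arccos(0.2949) ≈ 72.9°.

72.9°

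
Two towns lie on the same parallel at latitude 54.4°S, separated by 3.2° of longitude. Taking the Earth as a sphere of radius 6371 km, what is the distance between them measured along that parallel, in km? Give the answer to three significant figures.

Arc length along a parallel = R cos φ · Δλ (with Δλ in radians).
= 6371 × cos 54.4° × (3.2° × π/180) = 6371 × 0.5821 × 0.05585 ≈ 207 km.

207 km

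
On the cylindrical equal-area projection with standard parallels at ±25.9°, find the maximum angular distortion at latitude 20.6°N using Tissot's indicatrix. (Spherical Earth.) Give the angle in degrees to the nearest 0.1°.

For cylindrical equal-area with standard parallel φ₀, h = cos φ / cos φ₀ and k = cos φ₀ / cos φ, so h·k = 1.
At 20.6°: h = 1.041, k = 0.9610; principal scales a = 1.041, b = 0.9610.
sin(ω/2) = (a − b)/(a + b) = 0.07957/2.002 = 0.03975, so ω = 2 arcsin(0.03975) ≈ 4.6°.

4.6°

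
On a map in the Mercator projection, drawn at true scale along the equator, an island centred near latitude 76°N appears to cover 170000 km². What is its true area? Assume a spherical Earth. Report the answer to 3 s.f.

9950 km²

Mercator is conformal, so the point scale is isotropic: h = k = sec φ = 1/cos φ.
Areal scale = k² = sec²φ = 1/cos²(76°) = 1/0.2419² = 17.09.
True area = apparent / (areal scale) = 170000 / 17.09 ≈ 9950 km².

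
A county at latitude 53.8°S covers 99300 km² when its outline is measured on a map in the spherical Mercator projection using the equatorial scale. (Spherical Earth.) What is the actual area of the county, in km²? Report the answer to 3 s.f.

For Mercator, h = k = sec φ (a conformal cylindrical projection has a single point scale, 1/cos φ).
Areal scale = k² = sec²φ = 1/cos²(53.8°) = 1/0.5906² = 2.867.
True area = apparent / (areal scale) = 99300 / 2.867 ≈ 34600 km².

34600 km²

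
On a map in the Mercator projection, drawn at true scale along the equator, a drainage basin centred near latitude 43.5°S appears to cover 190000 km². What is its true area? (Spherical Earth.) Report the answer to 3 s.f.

100000 km²

The Mercator projection is conformal; its linear scale factor is the same in every direction and equals sec φ = 1/cos φ.
Areal scale = k² = sec²φ = 1/cos²(43.5°) = 1/0.7254² = 1.901.
True area = apparent / (areal scale) = 190000 / 1.901 ≈ 100000 km².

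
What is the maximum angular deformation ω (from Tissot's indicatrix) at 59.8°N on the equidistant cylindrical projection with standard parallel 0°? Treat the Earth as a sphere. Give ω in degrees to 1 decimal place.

38.6°

Plate carrée maps x = Rλ, y = Rφ. The meridian scale is h = 1 and the parallel scale is k = 1/cos φ = sec φ.
At 59.8°: h = 1.000, k = 1.988; principal scales a = 1.988, b = 1.000.
sin(ω/2) = (a − b)/(a + b) = 0.9880/2.988 = 0.3307, so ω = 2 arcsin(0.3307) ≈ 38.6°.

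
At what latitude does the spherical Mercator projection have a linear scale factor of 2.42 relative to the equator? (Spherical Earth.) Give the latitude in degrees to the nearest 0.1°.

65.6°

Mercator scale is k = sec φ = 1/cos φ.
1/cos φ = 2.42  ⇒  cos φ = 0.4132  ⇒  φ = arccos(0.4132) ≈ 65.6°.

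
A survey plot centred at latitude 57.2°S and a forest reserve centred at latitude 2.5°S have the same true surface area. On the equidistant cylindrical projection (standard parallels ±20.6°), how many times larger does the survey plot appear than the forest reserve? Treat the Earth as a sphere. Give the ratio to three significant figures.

In the equirectangular projection with standard parallel φ₀ = 20.6° (x = Rλ cos φ₀, y = Rφ), meridians are true-scale (h = 1) and the parallel scale is k = cos φ₀ / cos φ.
Areal scale at 57.2°: h·k = 1.000 × 1.728 = 1.728.
Areal scale at 2.5°: h·k = 1.000 × 0.9370 = 0.9370.
Ratio = 1.728/0.9370 ≈ 1.84.

1.84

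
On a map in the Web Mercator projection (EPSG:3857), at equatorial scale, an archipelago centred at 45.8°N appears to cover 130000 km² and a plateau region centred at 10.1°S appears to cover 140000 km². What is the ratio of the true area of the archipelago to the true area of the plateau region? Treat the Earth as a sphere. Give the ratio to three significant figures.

0.466

Mercator's areal exaggeration is sec²φ; hence true area = (apparent area) · cos²φ.
True area of archipelago: 130000 × cos²(45.8°) = 130000 × 0.4860 = 63190 km².
True area of plateau region: 140000 × cos²(10.1°) = 140000 × 0.9692 = 135700 km².
Ratio = 63190 / 135700 ≈ 0.466.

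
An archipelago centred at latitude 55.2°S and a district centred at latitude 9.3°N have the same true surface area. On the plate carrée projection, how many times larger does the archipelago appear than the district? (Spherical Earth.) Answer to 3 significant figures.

1.73

Plate carrée maps x = Rλ, y = Rφ. The meridian scale is h = 1 and the parallel scale is k = 1/cos φ = sec φ.
Areal scale at 55.2°: h·k = 1.000 × 1.752 = 1.752.
Areal scale at 9.3°: h·k = 1.000 × 1.013 = 1.013.
Ratio = 1.752/1.013 ≈ 1.73.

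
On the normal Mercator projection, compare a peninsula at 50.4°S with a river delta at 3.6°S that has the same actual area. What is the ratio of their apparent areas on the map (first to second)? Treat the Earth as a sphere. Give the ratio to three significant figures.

2.45

Mercator is conformal with k = sec φ, so areal scale = k² = sec²φ.
At 50.4°: sec²(50.4°) = 1/0.6374² = 2.461.
At 3.6°: sec²(3.6°) = 1/0.9980² = 1.004.
Ratio = 2.461/1.004 = cos²(3.6°)/cos²(50.4°) ≈ 2.45.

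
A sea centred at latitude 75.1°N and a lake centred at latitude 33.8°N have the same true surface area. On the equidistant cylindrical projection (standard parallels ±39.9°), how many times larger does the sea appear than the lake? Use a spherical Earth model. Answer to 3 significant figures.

With standard parallel φ₀ = 39.9°, the equirectangular projection gives x = Rλ cos φ₀, y = Rφ, so h = 1 and k = cos 39.9° / cos φ.
Areal scale at 75.1°: h·k = 1.000 × 2.984 = 2.984.
Areal scale at 33.8°: h·k = 1.000 × 0.9232 = 0.9232.
Ratio = 2.984/0.9232 ≈ 3.23.

3.23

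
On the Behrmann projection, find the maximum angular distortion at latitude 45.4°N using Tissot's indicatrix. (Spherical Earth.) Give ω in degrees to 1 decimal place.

Behrmann is a cylindrical equal-area projection with standard parallels at ±30°. Cylindrical equal-area (φ₀ = 30°): h = cos φ / cos 30° along meridians, k = cos 30° / cos φ along parallels; h·k = 1.
At 45.4°: h = 0.8108, k = 1.233; principal scales a = 1.233, b = 0.8108.
sin(ω/2) = (a − b)/(a + b) = 0.4226/2.044 = 0.2067, so ω = 2 arcsin(0.2067) ≈ 23.9°.

23.9°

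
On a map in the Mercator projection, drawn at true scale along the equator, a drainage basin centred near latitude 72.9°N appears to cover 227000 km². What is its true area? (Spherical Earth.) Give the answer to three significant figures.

Mercator is conformal, so the point scale is isotropic: h = k = sec φ = 1/cos φ.
Areal scale = k² = sec²φ = 1/cos²(72.9°) = 1/0.2940² = 11.57.
True area = apparent / (areal scale) = 227000 / 11.57 ≈ 19600 km².

19600 km²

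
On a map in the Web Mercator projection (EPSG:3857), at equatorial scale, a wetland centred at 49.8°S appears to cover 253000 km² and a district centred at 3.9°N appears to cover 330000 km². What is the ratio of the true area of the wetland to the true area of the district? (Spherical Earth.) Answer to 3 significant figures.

On Mercator the areal scale is sec²φ, so true area = apparent × cos²φ.
True area of wetland: 253000 × cos²(49.8°) = 253000 × 0.4166 = 105400 km².
True area of district: 330000 × cos²(3.9°) = 330000 × 0.9954 = 328500 km².
Ratio = 105400 / 328500 ≈ 0.321.

0.321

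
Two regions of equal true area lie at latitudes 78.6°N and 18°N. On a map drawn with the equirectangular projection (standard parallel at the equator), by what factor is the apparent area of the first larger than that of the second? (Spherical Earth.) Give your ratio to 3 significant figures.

Plate carrée maps x = Rλ, y = Rφ. The meridian scale is h = 1 and the parallel scale is k = 1/cos φ = sec φ.
Areal scale at 78.6°: h·k = 1.000 × 5.059 = 5.059.
Areal scale at 18°: h·k = 1.000 × 1.051 = 1.051.
Ratio = 5.059/1.051 ≈ 4.81.

4.81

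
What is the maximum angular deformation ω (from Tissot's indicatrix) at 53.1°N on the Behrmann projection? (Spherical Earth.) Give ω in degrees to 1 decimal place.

41.1°

Behrmann is a cylindrical equal-area projection with standard parallels at ±30°. A cylindrical equal-area projection with standard parallel φ₀ has meridian scale h = cos φ / cos φ₀ and parallel scale k = cos φ₀ / cos φ (so areas are preserved, h·k = 1).
At 53.1°: h = 0.6933, k = 1.442; principal scales a = 1.442, b = 0.6933.
sin(ω/2) = (a − b)/(a + b) = 0.7491/2.136 = 0.3507, so ω = 2 arcsin(0.3507) ≈ 41.1°.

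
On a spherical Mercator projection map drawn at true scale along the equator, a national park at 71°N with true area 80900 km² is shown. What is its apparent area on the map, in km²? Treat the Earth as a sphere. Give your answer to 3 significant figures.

The Mercator projection is conformal; its linear scale factor is the same in every direction and equals sec φ = 1/cos φ.
Areal scale = k² = sec²φ = 1/cos²(71°) = 1/0.3256² = 9.434.
Apparent area = 80900 × 9.434 ≈ 763000 km².

763000 km²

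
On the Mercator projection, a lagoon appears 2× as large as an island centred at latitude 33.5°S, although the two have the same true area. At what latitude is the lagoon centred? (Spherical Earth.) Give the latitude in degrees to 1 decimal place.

On Mercator, (apparent₁)/(apparent₂) = sec²φ₁ / sec²φ₂ when true areas are equal.
cos²φ₂ / cos²φ₁ = 2  ⇒  cos φ₁ = cos 33.5° / √2 = 0.8339/1.414 = 0.5896.
φ₁ = arccos(0.5896) ≈ 53.9°.

53.9°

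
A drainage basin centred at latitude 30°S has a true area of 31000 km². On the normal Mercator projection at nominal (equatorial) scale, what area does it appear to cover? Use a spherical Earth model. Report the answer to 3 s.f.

41300 km²

Mercator is conformal, so the point scale is isotropic: h = k = sec φ = 1/cos φ.
Areal scale = k² = sec²φ = 1/cos²(30°) = 1/0.8660² = 1.333.
Apparent area = 31000 × 1.333 ≈ 41300 km².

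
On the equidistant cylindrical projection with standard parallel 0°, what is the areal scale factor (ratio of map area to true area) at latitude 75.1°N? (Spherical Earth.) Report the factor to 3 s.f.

3.89

Plate carrée maps x = Rλ, y = Rφ. The meridian scale is h = 1 and the parallel scale is k = 1/cos φ = sec φ.
Areal scale = h·k = 1 × sec φ; at 75.1°, h = 1.000, k = 3.889, so h·k = 3.889.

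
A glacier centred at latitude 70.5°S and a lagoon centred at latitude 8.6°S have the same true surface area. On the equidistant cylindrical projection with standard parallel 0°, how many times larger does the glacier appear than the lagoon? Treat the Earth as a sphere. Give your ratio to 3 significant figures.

In the plate carrée (x = Rλ, y = Rφ), meridians are true-scale (h = 1) and parallels are stretched by k = sec φ.
Areal scale at 70.5°: h·k = 1.000 × 2.996 = 2.996.
Areal scale at 8.6°: h·k = 1.000 × 1.011 = 1.011.
Ratio = 2.996/1.011 ≈ 2.96.

2.96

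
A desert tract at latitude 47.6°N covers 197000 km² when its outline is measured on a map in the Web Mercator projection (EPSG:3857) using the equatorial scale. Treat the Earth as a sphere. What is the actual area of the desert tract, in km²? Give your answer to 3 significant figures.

89600 km²

Mercator is conformal, so the point scale is isotropic: h = k = sec φ = 1/cos φ.
Areal scale = k² = sec²φ = 1/cos²(47.6°) = 1/0.6743² = 2.199.
True area = apparent / (areal scale) = 197000 / 2.199 ≈ 89600 km².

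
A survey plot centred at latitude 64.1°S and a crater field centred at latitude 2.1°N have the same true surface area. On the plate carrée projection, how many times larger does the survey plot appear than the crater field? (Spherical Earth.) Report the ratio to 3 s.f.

Plate carrée maps x = Rλ, y = Rφ. The meridian scale is h = 1 and the parallel scale is k = 1/cos φ = sec φ.
Areal scale at 64.1°: h·k = 1.000 × 2.289 = 2.289.
Areal scale at 2.1°: h·k = 1.000 × 1.001 = 1.001.
Ratio = 2.289/1.001 ≈ 2.29.

2.29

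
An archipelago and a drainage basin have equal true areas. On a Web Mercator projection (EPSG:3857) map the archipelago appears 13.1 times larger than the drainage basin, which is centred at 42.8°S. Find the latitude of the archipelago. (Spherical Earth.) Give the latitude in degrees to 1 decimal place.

Mercator areal scale is sec²φ, so apparent-area ratio = sec²φ₁ / sec²φ₂ = cos²φ₂ / cos²φ₁.
cos²φ₂ / cos²φ₁ = 13.1  ⇒  cos φ₁ = cos 42.8° / √13.1 = 0.7337/3.619 = 0.2027.
φ₁ = arccos(0.2027) ≈ 78.3°.

78.3°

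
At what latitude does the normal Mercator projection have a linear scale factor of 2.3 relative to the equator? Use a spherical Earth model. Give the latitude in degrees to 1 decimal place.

Mercator scale is k = sec φ = 1/cos φ.
1/cos φ = 2.3  ⇒  cos φ = 0.4348  ⇒  φ = arccos(0.4348) ≈ 64.2°.

64.2°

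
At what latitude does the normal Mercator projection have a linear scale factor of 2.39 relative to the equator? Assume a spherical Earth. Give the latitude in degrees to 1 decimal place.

65.3°

Mercator scale is k = sec φ = 1/cos φ.
1/cos φ = 2.39  ⇒  cos φ = 0.4184  ⇒  φ = arccos(0.4184) ≈ 65.3°.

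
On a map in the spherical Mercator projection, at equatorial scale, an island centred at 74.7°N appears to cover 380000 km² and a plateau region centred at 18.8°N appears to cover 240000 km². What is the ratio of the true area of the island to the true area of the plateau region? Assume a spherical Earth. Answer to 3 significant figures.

0.123

On Mercator the areal scale is sec²φ, so true area = apparent × cos²φ.
True area of island: 380000 × cos²(74.7°) = 380000 × 0.06963 = 26460 km².
True area of plateau region: 240000 × cos²(18.8°) = 240000 × 0.8961 = 215100 km².
Ratio = 26460 / 215100 ≈ 0.123.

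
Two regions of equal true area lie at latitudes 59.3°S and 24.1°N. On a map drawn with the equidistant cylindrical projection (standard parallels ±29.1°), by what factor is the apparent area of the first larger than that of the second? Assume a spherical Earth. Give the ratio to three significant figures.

1.79

The equidistant cylindrical projection with φ₀ = 29.1° has h = 1 (meridians true) and k = cos φ₀ / cos φ along parallels.
Areal scale at 59.3°: h·k = 1.000 × 1.711 = 1.711.
Areal scale at 24.1°: h·k = 1.000 × 0.9572 = 0.9572.
Ratio = 1.711/0.9572 ≈ 1.79.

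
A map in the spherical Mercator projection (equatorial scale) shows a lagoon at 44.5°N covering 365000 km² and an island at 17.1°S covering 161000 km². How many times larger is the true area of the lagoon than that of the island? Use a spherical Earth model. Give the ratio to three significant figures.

1.26

Mercator's areal exaggeration is sec²φ; hence true area = (apparent area) · cos²φ.
True area of lagoon: 365000 × cos²(44.5°) = 365000 × 0.5087 = 185700 km².
True area of island: 161000 × cos²(17.1°) = 161000 × 0.9135 = 147100 km².
Ratio = 185700 / 147100 ≈ 1.26.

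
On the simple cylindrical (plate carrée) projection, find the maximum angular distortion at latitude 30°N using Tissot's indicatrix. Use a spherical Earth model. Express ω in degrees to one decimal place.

Plate carrée maps x = Rλ, y = Rφ. The meridian scale is h = 1 and the parallel scale is k = 1/cos φ = sec φ.
At 30°: h = 1.000, k = 1.155; principal scales a = 1.155, b = 1.000.
sin(ω/2) = (a − b)/(a + b) = 0.1547/2.155 = 0.07180, so ω = 2 arcsin(0.07180) ≈ 8.2°.

8.2°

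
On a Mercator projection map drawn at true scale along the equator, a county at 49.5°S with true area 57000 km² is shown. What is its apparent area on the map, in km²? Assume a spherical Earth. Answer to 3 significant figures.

For Mercator, h = k = sec φ (a conformal cylindrical projection has a single point scale, 1/cos φ).
Areal scale = k² = sec²φ = 1/cos²(49.5°) = 1/0.6494² = 2.371.
Apparent area = 57000 × 2.371 ≈ 135000 km².

135000 km²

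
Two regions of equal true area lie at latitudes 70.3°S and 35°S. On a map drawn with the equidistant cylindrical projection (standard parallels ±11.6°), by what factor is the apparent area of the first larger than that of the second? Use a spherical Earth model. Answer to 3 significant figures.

In the equirectangular projection with standard parallel φ₀ = 11.6° (x = Rλ cos φ₀, y = Rφ), meridians are true-scale (h = 1) and the parallel scale is k = cos φ₀ / cos φ.
Areal scale at 70.3°: h·k = 1.000 × 2.906 = 2.906.
Areal scale at 35°: h·k = 1.000 × 1.196 = 1.196.
Ratio = 2.906/1.196 ≈ 2.43.

2.43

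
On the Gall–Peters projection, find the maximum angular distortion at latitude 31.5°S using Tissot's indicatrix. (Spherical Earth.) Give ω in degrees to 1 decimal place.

21.3°

Gall–Peters is a cylindrical equal-area projection with standard parallels at ±45°. For cylindrical equal-area with standard parallel φ₀, h = cos φ / cos φ₀ and k = cos φ₀ / cos φ, so h·k = 1.
At 31.5°: h = 1.206, k = 0.8293; principal scales a = 1.206, b = 0.8293.
sin(ω/2) = (a − b)/(a + b) = 0.3765/2.035 = 0.1850, so ω = 2 arcsin(0.1850) ≈ 21.3°.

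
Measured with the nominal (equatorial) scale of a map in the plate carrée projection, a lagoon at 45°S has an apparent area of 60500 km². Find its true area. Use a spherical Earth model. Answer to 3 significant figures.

42800 km²

For the equirectangular projection with φ₀ = 0 (plate carrée), h = 1 along meridians and k = sec φ along parallels.
Areal scale = h·k = 1 × sec φ; at 45°, h = 1.000, k = 1.414, so h·k = 1.414.
True area = apparent / (areal scale) = 60500 / 1.414 ≈ 42800 km².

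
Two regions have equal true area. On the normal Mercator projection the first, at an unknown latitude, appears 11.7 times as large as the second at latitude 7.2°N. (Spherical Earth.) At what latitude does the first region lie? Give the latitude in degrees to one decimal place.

On Mercator, (apparent₁)/(apparent₂) = sec²φ₁ / sec²φ₂ when true areas are equal.
cos²φ₂ / cos²φ₁ = 11.7  ⇒  cos φ₁ = cos 7.2° / √11.7 = 0.9921/3.421 = 0.2900.
φ₁ = arccos(0.2900) ≈ 73.1°.

73.1°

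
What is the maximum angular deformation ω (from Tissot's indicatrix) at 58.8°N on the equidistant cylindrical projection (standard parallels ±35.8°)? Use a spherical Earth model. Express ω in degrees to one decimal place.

The equidistant cylindrical projection with φ₀ = 35.8° has h = 1 (meridians true) and k = cos φ₀ / cos φ along parallels.
At 58.8°: h = 1.000, k = 1.566; principal scales a = 1.566, b = 1.000.
sin(ω/2) = (a − b)/(a + b) = 0.5657/2.566 = 0.2205, so ω = 2 arcsin(0.2205) ≈ 25.5°.

25.5°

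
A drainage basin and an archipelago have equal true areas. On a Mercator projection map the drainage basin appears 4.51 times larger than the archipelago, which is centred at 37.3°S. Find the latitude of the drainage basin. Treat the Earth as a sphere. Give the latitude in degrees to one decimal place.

68.0°

On Mercator, (apparent₁)/(apparent₂) = sec²φ₁ / sec²φ₂ when true areas are equal.
cos²φ₂ / cos²φ₁ = 4.51  ⇒  cos φ₁ = cos 37.3° / √4.51 = 0.7955/2.124 = 0.3746.
φ₁ = arccos(0.3746) ≈ 68.0°.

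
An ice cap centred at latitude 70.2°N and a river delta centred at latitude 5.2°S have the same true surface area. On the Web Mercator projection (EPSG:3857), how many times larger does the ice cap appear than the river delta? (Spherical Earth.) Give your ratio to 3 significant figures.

8.64

Mercator areal scale is sec²φ.
At 70.2°: sec²(70.2°) = 1/0.3387² = 8.715.
At 5.2°: sec²(5.2°) = 1/0.9959² = 1.008.
Ratio = 8.715/1.008 = cos²(5.2°)/cos²(70.2°) ≈ 8.64.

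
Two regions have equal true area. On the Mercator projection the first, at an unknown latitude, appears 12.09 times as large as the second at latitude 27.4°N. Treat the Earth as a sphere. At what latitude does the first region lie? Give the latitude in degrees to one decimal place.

Mercator areal scale is sec²φ, so apparent-area ratio = sec²φ₁ / sec²φ₂ = cos²φ₂ / cos²φ₁.
cos²φ₂ / cos²φ₁ = 12.09  ⇒  cos φ₁ = cos 27.4° / √12.09 = 0.8878/3.477 = 0.2553.
φ₁ = arccos(0.2553) ≈ 75.2°.

75.2°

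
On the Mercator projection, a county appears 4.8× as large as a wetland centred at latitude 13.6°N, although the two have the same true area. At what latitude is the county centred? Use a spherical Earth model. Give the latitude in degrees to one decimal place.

On Mercator, (apparent₁)/(apparent₂) = sec²φ₁ / sec²φ₂ when true areas are equal.
cos²φ₂ / cos²φ₁ = 4.8  ⇒  cos φ₁ = cos 13.6° / √4.8 = 0.9720/2.191 = 0.4436.
φ₁ = arccos(0.4436) ≈ 63.7°.

63.7°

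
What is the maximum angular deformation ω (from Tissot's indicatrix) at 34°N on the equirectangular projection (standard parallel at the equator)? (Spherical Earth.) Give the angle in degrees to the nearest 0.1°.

Plate carrée maps x = Rλ, y = Rφ. The meridian scale is h = 1 and the parallel scale is k = 1/cos φ = sec φ.
At 34°: h = 1.000, k = 1.206; principal scales a = 1.206, b = 1.000.
sin(ω/2) = (a − b)/(a + b) = 0.2062/2.206 = 0.09347, so ω = 2 arcsin(0.09347) ≈ 10.7°.

10.7°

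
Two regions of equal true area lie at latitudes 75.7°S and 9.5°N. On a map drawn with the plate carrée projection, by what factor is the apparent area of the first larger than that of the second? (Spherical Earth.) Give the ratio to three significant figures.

For the equirectangular projection with φ₀ = 0 (plate carrée), h = 1 along meridians and k = sec φ along parallels.
Areal scale at 75.7°: h·k = 1.000 × 4.049 = 4.049.
Areal scale at 9.5°: h·k = 1.000 × 1.014 = 1.014.
Ratio = 4.049/1.014 ≈ 3.99.

3.99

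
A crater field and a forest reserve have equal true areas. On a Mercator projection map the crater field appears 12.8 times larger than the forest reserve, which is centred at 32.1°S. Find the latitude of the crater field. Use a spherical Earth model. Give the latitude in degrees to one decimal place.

76.3°

Mercator areal scale is sec²φ, so apparent-area ratio = sec²φ₁ / sec²φ₂ = cos²φ₂ / cos²φ₁.
cos²φ₂ / cos²φ₁ = 12.8  ⇒  cos φ₁ = cos 32.1° / √12.8 = 0.8471/3.578 = 0.2368.
φ₁ = arccos(0.2368) ≈ 76.3°.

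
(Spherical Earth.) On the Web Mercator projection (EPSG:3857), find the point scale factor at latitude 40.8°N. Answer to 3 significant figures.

1.32

Mercator is conformal, so the point scale is isotropic: h = k = sec φ = 1/cos φ.
k = 1/cos 40.8° = 1/0.7570 = 1.321.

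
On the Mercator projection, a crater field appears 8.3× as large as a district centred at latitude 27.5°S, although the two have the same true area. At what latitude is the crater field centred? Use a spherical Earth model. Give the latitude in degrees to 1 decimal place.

72.1°

On Mercator, (apparent₁)/(apparent₂) = sec²φ₁ / sec²φ₂ when true areas are equal.
cos²φ₂ / cos²φ₁ = 8.3  ⇒  cos φ₁ = cos 27.5° / √8.3 = 0.8870/2.881 = 0.3079.
φ₁ = arccos(0.3079) ≈ 72.1°.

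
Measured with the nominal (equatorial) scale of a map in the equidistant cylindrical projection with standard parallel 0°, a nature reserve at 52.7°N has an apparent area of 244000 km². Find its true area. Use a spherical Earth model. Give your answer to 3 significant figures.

148000 km²

For the equirectangular projection with φ₀ = 0 (plate carrée), h = 1 along meridians and k = sec φ along parallels.
Areal scale = h·k = 1 × sec φ; at 52.7°, h = 1.000, k = 1.650, so h·k = 1.650.
True area = apparent / (areal scale) = 244000 / 1.650 ≈ 148000 km².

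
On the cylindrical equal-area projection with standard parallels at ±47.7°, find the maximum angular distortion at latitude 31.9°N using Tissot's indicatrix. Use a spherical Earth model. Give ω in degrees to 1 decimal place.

Cylindrical equal-area (φ₀ = 47.7°): h = cos φ / cos 47.7° along meridians, k = cos 47.7° / cos φ along parallels; h·k = 1.
At 31.9°: h = 1.261, k = 0.7927; principal scales a = 1.261, b = 0.7927.
sin(ω/2) = (a − b)/(a + b) = 0.4687/2.054 = 0.2282, so ω = 2 arcsin(0.2282) ≈ 26.4°.

26.4°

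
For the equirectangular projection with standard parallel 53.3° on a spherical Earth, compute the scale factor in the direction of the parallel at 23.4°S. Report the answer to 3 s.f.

0.651

With standard parallel φ₀ = 53.3°, the equirectangular projection gives x = Rλ cos φ₀, y = Rφ, so h = 1 and k = cos 53.3° / cos φ.
k = cos 53.3° / cos 23.4° = 0.5976/0.9178 = 0.6512.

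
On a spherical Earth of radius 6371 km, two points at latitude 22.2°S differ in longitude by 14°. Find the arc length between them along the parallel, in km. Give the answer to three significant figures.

Arc length along a parallel = R cos φ · Δλ (with Δλ in radians).
= 6371 × cos 22.2° × (14° × π/180) = 6371 × 0.9259 × 0.2443 ≈ 1440 km.

1440 km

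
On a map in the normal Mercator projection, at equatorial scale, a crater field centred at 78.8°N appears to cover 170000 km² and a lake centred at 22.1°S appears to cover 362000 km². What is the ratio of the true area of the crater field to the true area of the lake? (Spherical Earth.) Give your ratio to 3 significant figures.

Since Mercator area scale is 1/cos²φ, the true area equals the apparent area multiplied by cos²φ.
True area of crater field: 170000 × cos²(78.8°) = 170000 × 0.03773 = 6414 km².
True area of lake: 362000 × cos²(22.1°) = 362000 × 0.8585 = 310800 km².
Ratio = 6414 / 310800 ≈ 0.0206.

0.0206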